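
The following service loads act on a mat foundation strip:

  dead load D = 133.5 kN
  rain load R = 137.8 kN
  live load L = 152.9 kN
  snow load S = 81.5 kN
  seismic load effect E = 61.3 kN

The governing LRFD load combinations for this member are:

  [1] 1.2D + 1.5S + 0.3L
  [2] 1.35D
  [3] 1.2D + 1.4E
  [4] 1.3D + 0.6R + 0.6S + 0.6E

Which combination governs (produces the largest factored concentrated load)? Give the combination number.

[1] 1.2(133.5) + 1.5(81.5) + 0.3(152.9) = 328.3
[2] 1.35(133.5) = 180.2
[3] 1.2(133.5) + 1.4(61.3) = 160.2 + 85.8 = 246.0
[4] 1.3(133.5) + 0.6(137.8) + 0.6(81.5) + 0.6(61.3) = 341.9
The largest value is 341.9 kN from combination 4.

Combination 4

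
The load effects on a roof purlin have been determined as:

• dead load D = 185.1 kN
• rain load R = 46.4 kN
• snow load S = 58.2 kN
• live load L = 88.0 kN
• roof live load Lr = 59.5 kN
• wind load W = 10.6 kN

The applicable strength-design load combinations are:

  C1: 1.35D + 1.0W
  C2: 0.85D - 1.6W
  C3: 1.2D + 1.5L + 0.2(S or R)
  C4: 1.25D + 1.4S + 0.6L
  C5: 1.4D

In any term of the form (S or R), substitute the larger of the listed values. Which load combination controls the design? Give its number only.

Combination 3

(S or R) → S = 58.2 kN.
C1: 1.35(185.1) + 1.0(10.6) = 249.89 + 10.60 = 260.49
C2: 0.85(185.1) - 1.6(10.6) = 157.34 - 16.96 = 140.38
C3: 1.2(185.1) + 1.5(88.0) + 0.2(58.2) = 222.12 + 132.00 + 11.64 = 365.76
C4: 1.25(185.1) + 1.4(58.2) + 0.6(88.0) = 231.38 + 81.48 + 52.80 = 365.66
C5: 1.4(185.1) = 259.14
The largest value is 365.76 kN from combination 3.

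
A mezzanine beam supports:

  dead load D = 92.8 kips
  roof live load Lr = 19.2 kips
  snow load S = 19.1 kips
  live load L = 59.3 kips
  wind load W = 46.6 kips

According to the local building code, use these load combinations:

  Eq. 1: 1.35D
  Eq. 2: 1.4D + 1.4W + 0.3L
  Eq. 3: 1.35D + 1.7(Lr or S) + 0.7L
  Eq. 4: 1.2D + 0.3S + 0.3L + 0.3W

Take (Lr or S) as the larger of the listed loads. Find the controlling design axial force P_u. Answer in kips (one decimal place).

213.0 kips

(Lr or S) → Lr = 19.2 kips.
Eq. 1: 1.35(92.8) = 125.3
Eq. 2: 1.4(92.8) + 1.4(46.6) + 0.3(59.3) = 213.0
Eq. 3: 1.35(92.8) + 1.7(19.2) + 0.7(59.3) = 199.4
Eq. 4: 1.2(92.8) + 0.3(19.1) + 0.3(59.3) + 0.3(46.6) = 148.9
Combination 2 governs: P_u = 213.0 kips.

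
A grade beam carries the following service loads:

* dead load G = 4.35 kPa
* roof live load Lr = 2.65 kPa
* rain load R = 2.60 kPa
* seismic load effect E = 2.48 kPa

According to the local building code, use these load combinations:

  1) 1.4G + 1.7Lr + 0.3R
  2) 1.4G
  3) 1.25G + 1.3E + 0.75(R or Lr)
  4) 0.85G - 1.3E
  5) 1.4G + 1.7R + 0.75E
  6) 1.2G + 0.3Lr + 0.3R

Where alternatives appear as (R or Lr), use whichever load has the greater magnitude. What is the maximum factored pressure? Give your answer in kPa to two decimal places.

(R or Lr) → Lr = 2.65 kPa.
1) 1.4(4.35) + 1.7(2.65) + 0.3(2.60) = 6.09 + 4.51 + 0.78 = 11.38
2) 1.4(4.35) = 6.09
3) 1.25(4.35) + 1.3(2.48) + 0.75(2.65) = 5.44 + 3.22 + 1.99 = 10.65
4) 0.85(4.35) - 1.3(2.48) = 0.47
5) 1.4(4.35) + 1.7(2.60) + 0.75(2.48) = 6.09 + 4.42 + 1.86 = 12.37
6) 1.2(4.35) + 0.3(2.65) + 0.3(2.60) = 5.22 + 0.80 + 0.78 = 6.80
Combination 5 governs: p_u = 12.37 kPa.

12.37 kPa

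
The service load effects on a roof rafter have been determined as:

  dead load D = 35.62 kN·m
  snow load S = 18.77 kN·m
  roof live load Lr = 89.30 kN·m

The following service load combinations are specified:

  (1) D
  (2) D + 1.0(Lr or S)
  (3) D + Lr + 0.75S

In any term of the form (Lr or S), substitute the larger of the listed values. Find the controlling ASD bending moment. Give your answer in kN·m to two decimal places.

139.00 kN·m

(Lr or S) → Lr = 89.30 kN·m.
(1) 1.0(35.62) = 35.62
(2) 1.0(35.62) + 1.0(89.30) = 35.62 + 89.30 = 124.92
(3) 1.0(35.62) + 1.0(89.30) + 0.75(18.77) = 35.62 + 89.30 + 14.08 = 139.00
Combination 3 governs: M = 139.00 kN·m.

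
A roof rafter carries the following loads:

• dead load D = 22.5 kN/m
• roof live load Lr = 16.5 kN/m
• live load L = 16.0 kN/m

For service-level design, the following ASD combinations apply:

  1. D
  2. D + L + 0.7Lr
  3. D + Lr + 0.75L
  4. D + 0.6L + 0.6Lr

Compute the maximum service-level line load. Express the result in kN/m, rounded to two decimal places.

51.00 kN/m

1. 1.0(22.5) = 22.50
2. 1.0(22.5) + 1.0(16.0) + 0.7(16.5) = 22.50 + 16.00 + 11.55 = 50.05
3. 1.0(22.5) + 1.0(16.5) + 0.75(16.0) = 22.50 + 16.50 + 12.00 = 51.00
4. 1.0(22.5) + 0.6(16.0) + 0.6(16.5) = 22.50 + 9.60 + 9.90 = 42.00
The controlling combination is 3, giving 51.00 kN/m.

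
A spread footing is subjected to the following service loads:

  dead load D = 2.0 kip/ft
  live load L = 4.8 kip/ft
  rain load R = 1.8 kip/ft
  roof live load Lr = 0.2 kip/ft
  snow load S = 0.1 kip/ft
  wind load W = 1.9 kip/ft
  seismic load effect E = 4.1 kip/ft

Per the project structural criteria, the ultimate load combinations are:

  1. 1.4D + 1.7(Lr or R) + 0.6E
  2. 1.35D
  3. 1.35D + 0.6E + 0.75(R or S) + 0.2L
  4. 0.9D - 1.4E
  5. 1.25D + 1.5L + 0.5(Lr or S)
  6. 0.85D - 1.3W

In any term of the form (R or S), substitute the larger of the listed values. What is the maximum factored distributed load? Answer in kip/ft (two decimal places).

(Lr or R) → R = 1.8 kip/ft; (R or S) → R = 1.8 kip/ft; (Lr or S) → Lr = 0.2 kip/ft.
1. 1.4(2.0) + 1.7(1.8) + 0.6(4.1) = 2.80 + 3.06 + 2.46 = 8.32
2. 1.35(2.0) = 2.70
3. 1.35(2.0) + 0.6(4.1) + 0.75(1.8) + 0.2(4.8) = 2.70 + 2.46 + 1.35 + 0.96 = 7.47
4. 0.9(2.0) - 1.4(4.1) = 1.80 - 5.74 = -3.94
5. 1.25(2.0) + 1.5(4.8) + 0.5(0.2) = 2.50 + 7.20 + 0.10 = 9.80
6. 0.85(2.0) - 1.3(1.9) = 1.70 - 2.47 = -0.77
Combination 5 governs: w_u = 9.80 kip/ft.

9.80 kip/ft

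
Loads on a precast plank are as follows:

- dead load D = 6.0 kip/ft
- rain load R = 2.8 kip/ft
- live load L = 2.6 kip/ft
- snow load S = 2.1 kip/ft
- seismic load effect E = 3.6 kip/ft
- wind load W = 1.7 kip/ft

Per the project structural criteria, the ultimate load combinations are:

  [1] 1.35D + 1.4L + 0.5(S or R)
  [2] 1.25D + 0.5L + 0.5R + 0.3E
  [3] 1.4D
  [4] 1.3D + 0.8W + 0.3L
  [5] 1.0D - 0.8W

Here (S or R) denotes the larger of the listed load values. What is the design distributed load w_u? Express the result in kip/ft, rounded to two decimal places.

13.14 kip/ft

(S or R) → R = 2.8 kip/ft.
[1] 1.35(6.0) + 1.4(2.6) + 0.5(2.8) = 8.10 + 3.64 + 1.40 = 13.14
[2] 1.25(6.0) + 0.5(2.6) + 0.5(2.8) + 0.3(3.6) = 7.50 + 1.30 + 1.40 + 1.08 = 11.28
[3] 1.4(6.0) = 8.40
[4] 1.3(6.0) + 0.8(1.7) + 0.3(2.6) = 7.80 + 1.36 + 0.78 = 9.94
[5] 1.0(6.0) - 0.8(1.7) = 6.00 - 1.36 = 4.64
Combination 1 governs: w_u = 13.14 kip/ft.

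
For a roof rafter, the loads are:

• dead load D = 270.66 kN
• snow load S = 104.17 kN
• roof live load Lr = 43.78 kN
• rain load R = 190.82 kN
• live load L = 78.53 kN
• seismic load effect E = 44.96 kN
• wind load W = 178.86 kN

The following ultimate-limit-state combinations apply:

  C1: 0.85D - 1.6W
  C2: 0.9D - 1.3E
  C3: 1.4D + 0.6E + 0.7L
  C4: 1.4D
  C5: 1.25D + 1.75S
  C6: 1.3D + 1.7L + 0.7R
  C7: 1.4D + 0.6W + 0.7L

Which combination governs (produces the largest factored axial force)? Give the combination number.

C1: 0.85(270.66) - 1.6(178.86) = -56.12
C2: 0.9(270.66) - 1.3(44.96) = 185.15
C3: 1.4(270.66) + 0.6(44.96) + 0.7(78.53) = 460.87
C4: 1.4(270.66) = 378.92
C5: 1.25(270.66) + 1.75(104.17) = 520.62
C6: 1.3(270.66) + 1.7(78.53) + 0.7(190.82) = 618.93
C7: 1.4(270.66) + 0.6(178.86) + 0.7(78.53) = 541.21
The largest value is 618.93 kN from combination 6.

Combination 6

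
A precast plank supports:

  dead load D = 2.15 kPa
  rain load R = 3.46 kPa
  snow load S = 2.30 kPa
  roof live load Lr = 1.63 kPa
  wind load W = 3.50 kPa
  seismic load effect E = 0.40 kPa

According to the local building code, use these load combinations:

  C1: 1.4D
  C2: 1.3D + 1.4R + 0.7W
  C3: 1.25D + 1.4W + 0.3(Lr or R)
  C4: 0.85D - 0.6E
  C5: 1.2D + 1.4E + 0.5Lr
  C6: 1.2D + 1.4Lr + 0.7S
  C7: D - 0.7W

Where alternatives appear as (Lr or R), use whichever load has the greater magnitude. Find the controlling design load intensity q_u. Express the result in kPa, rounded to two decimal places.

(Lr or R) → R = 3.46 kPa.
C1: 1.4(2.15) = 3.01
C2: 1.3(2.15) + 1.4(3.46) + 0.7(3.50) = 2.80 + 4.84 + 2.45 = 10.09
C3: 1.25(2.15) + 1.4(3.50) + 0.3(3.46) = 2.69 + 4.90 + 1.04 = 8.63
C4: 0.85(2.15) - 0.6(0.40) = 1.83 - 0.24 = 1.59
C5: 1.2(2.15) + 1.4(0.40) + 0.5(1.63) = 2.58 + 0.56 + 0.82 = 3.96
C6: 1.2(2.15) + 1.4(1.63) + 0.7(2.30) = 2.58 + 2.28 + 1.61 = 6.47
C7: 1.0(2.15) - 0.7(3.50) = 2.15 - 2.45 = -0.30
The controlling combination is 2, giving 10.09 kPa.

10.09 kPa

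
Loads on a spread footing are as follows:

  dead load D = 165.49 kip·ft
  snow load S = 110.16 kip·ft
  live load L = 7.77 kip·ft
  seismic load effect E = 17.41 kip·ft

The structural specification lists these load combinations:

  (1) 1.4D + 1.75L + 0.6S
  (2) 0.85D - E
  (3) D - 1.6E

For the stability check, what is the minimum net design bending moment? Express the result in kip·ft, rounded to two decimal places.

123.26 kip·ft

(1) 1.4(165.49) + 1.75(7.77) + 0.6(110.16) = 311.38
(2) 0.85(165.49) - 1.0(17.41) = 140.67 - 17.41 = 123.26
(3) 1.0(165.49) - 1.6(17.41) = 165.49 - 27.86 = 137.63
Combination 2 gives the minimum: 123.26 kip·ft.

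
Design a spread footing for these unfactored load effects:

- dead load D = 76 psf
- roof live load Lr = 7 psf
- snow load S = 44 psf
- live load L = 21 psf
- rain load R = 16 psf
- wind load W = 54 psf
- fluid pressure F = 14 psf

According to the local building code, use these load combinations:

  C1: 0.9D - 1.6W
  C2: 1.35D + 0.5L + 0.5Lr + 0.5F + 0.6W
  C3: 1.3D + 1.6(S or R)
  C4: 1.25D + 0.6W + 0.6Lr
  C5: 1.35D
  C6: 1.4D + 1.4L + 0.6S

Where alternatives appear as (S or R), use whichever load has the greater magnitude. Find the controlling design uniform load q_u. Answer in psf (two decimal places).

169.20 psf

(S or R) → S = 44 psf.
C1: 0.9(76) - 1.6(54) = 68.40 - 86.40 = -18.00
C2: 1.35(76) + 0.5(21) + 0.5(7) + 0.5(14) + 0.6(54) = 102.60 + 10.50 + 3.50 + 7.00 + 32.40 = 156.00
C3: 1.3(76) + 1.6(44) = 98.80 + 70.40 = 169.20
C4: 1.25(76) + 0.6(54) + 0.6(7) = 95.00 + 32.40 + 4.20 = 131.60
C5: 1.35(76) = 102.60
C6: 1.4(76) + 1.4(21) + 0.6(44) = 106.40 + 29.40 + 26.40 = 162.20
The controlling combination is 3, giving 169.20 psf.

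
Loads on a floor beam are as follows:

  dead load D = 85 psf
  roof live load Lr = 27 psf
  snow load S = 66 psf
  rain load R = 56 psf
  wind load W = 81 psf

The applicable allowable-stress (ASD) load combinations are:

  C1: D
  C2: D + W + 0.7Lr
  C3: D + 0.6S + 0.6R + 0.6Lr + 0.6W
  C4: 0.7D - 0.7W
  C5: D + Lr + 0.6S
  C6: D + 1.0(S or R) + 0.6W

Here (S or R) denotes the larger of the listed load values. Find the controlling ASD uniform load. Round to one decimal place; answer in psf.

(S or R) → S = 66 psf.
C1: 1.0(85) = 85.0
C2: 1.0(85) + 1.0(81) + 0.7(27) = 184.9
C3: 1.0(85) + 0.6(66) + 0.6(56) + 0.6(27) + 0.6(81) = 223.0
C4: 0.7(85) - 0.7(81) = 2.8
C5: 1.0(85) + 1.0(27) + 0.6(66) = 151.6
C6: 1.0(85) + 1.0(66) + 0.6(81) = 199.6
Combination 3 governs: q = 223.0 psf.

223.0 psf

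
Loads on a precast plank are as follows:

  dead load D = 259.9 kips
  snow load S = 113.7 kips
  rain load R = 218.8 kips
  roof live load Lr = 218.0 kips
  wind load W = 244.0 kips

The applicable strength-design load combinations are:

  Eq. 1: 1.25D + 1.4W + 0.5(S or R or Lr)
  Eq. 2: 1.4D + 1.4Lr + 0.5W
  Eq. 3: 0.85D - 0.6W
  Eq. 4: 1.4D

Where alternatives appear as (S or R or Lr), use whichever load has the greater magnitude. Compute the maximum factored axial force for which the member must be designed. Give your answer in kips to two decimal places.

(S or R or Lr) → R = 218.8 kips.
Eq. 1: 1.25(259.9) + 1.4(244.0) + 0.5(218.8) = 324.88 + 341.60 + 109.40 = 775.88
Eq. 2: 1.4(259.9) + 1.4(218.0) + 0.5(244.0) = 363.86 + 305.20 + 122.00 = 791.06
Eq. 3: 0.85(259.9) - 0.6(244.0) = 220.92 - 146.40 = 74.52
Eq. 4: 1.4(259.9) = 363.86
Combination 2 governs: P_u = 791.06 kips.

791.06 kips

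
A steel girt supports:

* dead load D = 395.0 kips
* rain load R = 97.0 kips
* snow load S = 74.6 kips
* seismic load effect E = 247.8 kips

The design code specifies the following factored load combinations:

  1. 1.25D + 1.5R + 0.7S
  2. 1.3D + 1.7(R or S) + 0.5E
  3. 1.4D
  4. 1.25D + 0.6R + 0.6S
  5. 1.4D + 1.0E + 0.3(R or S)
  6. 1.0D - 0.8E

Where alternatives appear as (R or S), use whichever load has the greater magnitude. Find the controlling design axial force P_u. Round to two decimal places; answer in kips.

(R or S) → R = 97.0 kips.
1. 1.25(395.0) + 1.5(97.0) + 0.7(74.6) = 691.47
2. 1.3(395.0) + 1.7(97.0) + 0.5(247.8) = 802.30
3. 1.4(395.0) = 553.00
4. 1.25(395.0) + 0.6(97.0) + 0.6(74.6) = 596.71
5. 1.4(395.0) + 1.0(247.8) + 0.3(97.0) = 829.90
6. 1.0(395.0) - 0.8(247.8) = 196.76
The controlling combination is 5, giving 829.90 kips.

829.90 kips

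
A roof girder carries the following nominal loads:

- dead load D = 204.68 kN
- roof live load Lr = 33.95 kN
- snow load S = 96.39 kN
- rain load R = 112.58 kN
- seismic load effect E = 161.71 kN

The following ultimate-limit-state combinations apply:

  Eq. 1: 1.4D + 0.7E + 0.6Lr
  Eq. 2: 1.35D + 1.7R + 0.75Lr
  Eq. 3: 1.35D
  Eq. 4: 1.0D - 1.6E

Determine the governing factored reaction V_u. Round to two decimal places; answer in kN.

493.17 kN

Eq. 1: 1.4(204.68) + 0.7(161.71) + 0.6(33.95) = 286.55 + 113.20 + 20.37 = 420.12
Eq. 2: 1.35(204.68) + 1.7(112.58) + 0.75(33.95) = 276.32 + 191.39 + 25.46 = 493.17
Eq. 3: 1.35(204.68) = 276.32
Eq. 4: 1.0(204.68) - 1.6(161.71) = 204.68 - 258.74 = -54.06
Maximum is from combination 2.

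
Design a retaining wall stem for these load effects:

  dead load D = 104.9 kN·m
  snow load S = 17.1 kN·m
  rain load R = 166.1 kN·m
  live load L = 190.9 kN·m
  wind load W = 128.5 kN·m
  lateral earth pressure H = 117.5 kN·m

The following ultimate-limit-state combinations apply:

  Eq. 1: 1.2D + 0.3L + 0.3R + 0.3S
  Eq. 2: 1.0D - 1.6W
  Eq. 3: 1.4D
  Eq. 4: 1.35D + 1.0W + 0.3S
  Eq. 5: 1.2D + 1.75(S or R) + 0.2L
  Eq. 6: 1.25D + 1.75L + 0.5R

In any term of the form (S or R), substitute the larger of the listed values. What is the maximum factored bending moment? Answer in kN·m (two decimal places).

(S or R) → R = 166.1 kN·m.
Eq. 1: 1.2(104.9) + 0.3(190.9) + 0.3(166.1) + 0.3(17.1) = 238.11
Eq. 2: 1.0(104.9) - 1.6(128.5) = -100.70
Eq. 3: 1.4(104.9) = 146.86
Eq. 4: 1.35(104.9) + 1.0(128.5) + 0.3(17.1) = 275.25
Eq. 5: 1.2(104.9) + 1.75(166.1) + 0.2(190.9) = 454.74
Eq. 6: 1.25(104.9) + 1.75(190.9) + 0.5(166.1) = 548.25
The controlling combination is 6, giving 548.25 kN·m.

548.25 kN·m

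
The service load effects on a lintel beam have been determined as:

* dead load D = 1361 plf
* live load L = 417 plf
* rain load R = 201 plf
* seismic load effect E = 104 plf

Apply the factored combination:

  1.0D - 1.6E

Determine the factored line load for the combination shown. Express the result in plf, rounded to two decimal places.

1194.60 plf

1.0(1361) - 1.6(104) = 1361.00 - 166.40 = 1194.60
w_u = 1194.60 plf.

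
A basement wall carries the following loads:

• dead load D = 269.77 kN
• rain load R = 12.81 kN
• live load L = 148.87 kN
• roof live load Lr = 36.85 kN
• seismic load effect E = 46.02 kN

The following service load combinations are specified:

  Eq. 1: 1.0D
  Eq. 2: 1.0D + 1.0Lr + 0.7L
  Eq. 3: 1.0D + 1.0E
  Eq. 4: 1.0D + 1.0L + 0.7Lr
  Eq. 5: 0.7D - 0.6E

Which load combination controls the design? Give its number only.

Combination 4

Eq. 1: 1.0(269.77) = 269.77
Eq. 2: 1.0(269.77) + 1.0(36.85) + 0.7(148.87) = 269.77 + 36.85 + 104.21 = 410.83
Eq. 3: 1.0(269.77) + 1.0(46.02) = 269.77 + 46.02 = 315.79
Eq. 4: 1.0(269.77) + 1.0(148.87) + 0.7(36.85) = 269.77 + 148.87 + 25.80 = 444.44
Eq. 5: 0.7(269.77) - 0.6(46.02) = 188.84 - 27.61 = 161.23
The largest value is 444.44 kN from combination 4.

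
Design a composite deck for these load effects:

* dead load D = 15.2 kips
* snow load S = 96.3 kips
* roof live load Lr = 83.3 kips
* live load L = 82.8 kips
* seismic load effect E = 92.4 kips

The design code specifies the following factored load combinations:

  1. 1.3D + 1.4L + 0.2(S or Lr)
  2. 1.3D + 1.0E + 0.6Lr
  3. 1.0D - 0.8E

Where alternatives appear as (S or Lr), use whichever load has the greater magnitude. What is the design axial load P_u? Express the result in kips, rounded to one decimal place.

(S or Lr) → S = 96.3 kips.
1. 1.3(15.2) + 1.4(82.8) + 0.2(96.3) = 154.9
2. 1.3(15.2) + 1.0(92.4) + 0.6(83.3) = 162.1
3. 1.0(15.2) - 0.8(92.4) = -58.7
Combination 2 governs: P_u = 162.1 kips.

162.1 kips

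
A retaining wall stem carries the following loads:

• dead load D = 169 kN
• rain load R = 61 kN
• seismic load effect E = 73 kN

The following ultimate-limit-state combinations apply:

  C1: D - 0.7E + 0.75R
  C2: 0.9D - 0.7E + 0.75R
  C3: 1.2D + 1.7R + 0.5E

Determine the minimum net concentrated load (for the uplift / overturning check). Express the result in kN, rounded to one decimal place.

146.8 kN

C1: 1.0(169) - 0.7(73) + 0.75(61) = 169.0 - 51.1 + 45.8 = 163.7
C2: 0.9(169) - 0.7(73) + 0.75(61) = 152.1 - 51.1 + 45.8 = 146.8
C3: 1.2(169) + 1.7(61) + 0.5(73) = 202.8 + 103.7 + 36.5 = 343.0
Combination 2 gives the minimum: 146.8 kN.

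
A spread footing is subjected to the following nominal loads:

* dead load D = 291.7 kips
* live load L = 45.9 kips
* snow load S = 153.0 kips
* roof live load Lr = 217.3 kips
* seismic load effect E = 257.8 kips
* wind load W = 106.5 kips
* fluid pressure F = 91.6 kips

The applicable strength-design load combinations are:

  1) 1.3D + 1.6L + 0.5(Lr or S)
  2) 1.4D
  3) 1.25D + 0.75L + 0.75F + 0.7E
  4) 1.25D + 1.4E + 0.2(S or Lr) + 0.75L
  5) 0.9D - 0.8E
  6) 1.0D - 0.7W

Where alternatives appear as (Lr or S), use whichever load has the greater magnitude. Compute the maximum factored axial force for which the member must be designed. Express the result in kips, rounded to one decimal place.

(Lr or S) → Lr = 217.3 kips; (S or Lr) → Lr = 217.3 kips.
1) 1.3(291.7) + 1.6(45.9) + 0.5(217.3) = 561.3
2) 1.4(291.7) = 408.4
3) 1.25(291.7) + 0.75(45.9) + 0.75(91.6) + 0.7(257.8) = 648.2
4) 1.25(291.7) + 1.4(257.8) + 0.2(217.3) + 0.75(45.9) = 803.4
5) 0.9(291.7) - 0.8(257.8) = 56.3
6) 1.0(291.7) - 0.7(106.5) = 217.2
The controlling combination is 4, giving 803.4 kips.

803.4 kips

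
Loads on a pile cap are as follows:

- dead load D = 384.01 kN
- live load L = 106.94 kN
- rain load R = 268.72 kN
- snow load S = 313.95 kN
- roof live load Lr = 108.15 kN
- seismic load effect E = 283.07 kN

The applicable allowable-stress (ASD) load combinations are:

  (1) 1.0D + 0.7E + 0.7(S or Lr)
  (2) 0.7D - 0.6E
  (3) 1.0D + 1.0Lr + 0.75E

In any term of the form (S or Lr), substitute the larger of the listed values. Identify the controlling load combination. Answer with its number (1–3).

Combination 1

(S or Lr) → S = 313.95 kN.
(1) 1.0(384.01) + 0.7(283.07) + 0.7(313.95) = 801.92
(2) 0.7(384.01) - 0.6(283.07) = 268.81 - 169.84 = 98.97
(3) 1.0(384.01) + 1.0(108.15) + 0.75(283.07) = 384.01 + 108.15 + 212.30 = 704.46
The largest value is 801.92 kN from combination 1.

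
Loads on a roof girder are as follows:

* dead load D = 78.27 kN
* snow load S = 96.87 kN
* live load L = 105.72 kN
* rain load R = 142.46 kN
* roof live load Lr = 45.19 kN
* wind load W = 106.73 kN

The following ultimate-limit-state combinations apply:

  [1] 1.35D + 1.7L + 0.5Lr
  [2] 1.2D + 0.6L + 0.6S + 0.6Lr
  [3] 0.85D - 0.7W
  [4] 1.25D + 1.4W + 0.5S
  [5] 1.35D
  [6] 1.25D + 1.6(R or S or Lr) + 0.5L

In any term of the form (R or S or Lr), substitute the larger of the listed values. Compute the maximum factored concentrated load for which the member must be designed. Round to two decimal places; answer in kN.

(R or S or Lr) → R = 142.46 kN.
[1] 1.35(78.27) + 1.7(105.72) + 0.5(45.19) = 105.66 + 179.72 + 22.60 = 307.98
[2] 1.2(78.27) + 0.6(105.72) + 0.6(96.87) + 0.6(45.19) = 242.59
[3] 0.85(78.27) - 0.7(106.73) = 66.53 - 74.71 = -8.18
[4] 1.25(78.27) + 1.4(106.73) + 0.5(96.87) = 295.69
[5] 1.35(78.27) = 105.66
[6] 1.25(78.27) + 1.6(142.46) + 0.5(105.72) = 378.63
Combination 6 governs: P_u = 378.63 kN.

378.63 kN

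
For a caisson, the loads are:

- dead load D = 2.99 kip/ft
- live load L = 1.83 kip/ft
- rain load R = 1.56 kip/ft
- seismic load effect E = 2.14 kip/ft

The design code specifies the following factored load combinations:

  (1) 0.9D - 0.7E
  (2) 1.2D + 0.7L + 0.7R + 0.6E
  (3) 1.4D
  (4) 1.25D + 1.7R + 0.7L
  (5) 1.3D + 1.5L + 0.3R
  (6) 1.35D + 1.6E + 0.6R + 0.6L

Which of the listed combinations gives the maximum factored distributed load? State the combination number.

(1) 0.9(2.99) - 0.7(2.14) = 2.69 - 1.50 = 1.19
(2) 1.2(2.99) + 0.7(1.83) + 0.7(1.56) + 0.6(2.14) = 7.25
(3) 1.4(2.99) = 4.19
(4) 1.25(2.99) + 1.7(1.56) + 0.7(1.83) = 3.74 + 2.65 + 1.28 = 7.67
(5) 1.3(2.99) + 1.5(1.83) + 0.3(1.56) = 7.10
(6) 1.35(2.99) + 1.6(2.14) + 0.6(1.56) + 0.6(1.83) = 9.49
The largest value is 9.49 kip/ft from combination 6.

Combination 6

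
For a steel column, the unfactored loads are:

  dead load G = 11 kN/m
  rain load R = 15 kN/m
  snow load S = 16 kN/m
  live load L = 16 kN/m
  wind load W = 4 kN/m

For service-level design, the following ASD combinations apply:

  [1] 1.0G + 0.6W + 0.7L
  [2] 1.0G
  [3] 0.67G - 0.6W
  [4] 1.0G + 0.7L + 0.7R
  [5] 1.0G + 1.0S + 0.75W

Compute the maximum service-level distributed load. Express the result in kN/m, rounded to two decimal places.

[1] 1.0(11) + 0.6(4) + 0.7(16) = 11.00 + 2.40 + 11.20 = 24.60
[2] 1.0(11) = 11.00
[3] 0.67(11) - 0.6(4) = 7.37 - 2.40 = 4.97
[4] 1.0(11) + 0.7(16) + 0.7(15) = 11.00 + 11.20 + 10.50 = 32.70
[5] 1.0(11) + 1.0(16) + 0.75(4) = 11.00 + 16.00 + 3.00 = 30.00
Maximum is from combination 4.

32.70 kN/m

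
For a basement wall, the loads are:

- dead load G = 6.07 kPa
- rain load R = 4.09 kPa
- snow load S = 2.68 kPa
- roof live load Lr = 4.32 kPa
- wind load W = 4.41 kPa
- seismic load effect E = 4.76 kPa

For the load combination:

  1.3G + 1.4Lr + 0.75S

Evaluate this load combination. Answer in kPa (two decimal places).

15.95 kPa

1.3(6.07) + 1.4(4.32) + 0.75(2.68) = 15.95
q_u = 15.95 kPa.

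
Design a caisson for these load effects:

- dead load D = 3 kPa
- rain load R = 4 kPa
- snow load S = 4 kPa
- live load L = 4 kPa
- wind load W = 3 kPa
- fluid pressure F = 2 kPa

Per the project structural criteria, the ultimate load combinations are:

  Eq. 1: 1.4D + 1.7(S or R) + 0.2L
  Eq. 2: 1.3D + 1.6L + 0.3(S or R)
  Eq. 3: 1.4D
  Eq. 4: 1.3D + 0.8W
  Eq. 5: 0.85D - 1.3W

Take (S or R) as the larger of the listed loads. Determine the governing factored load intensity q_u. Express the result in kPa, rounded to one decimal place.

(S or R) → S = 4 kPa.
Eq. 1: 1.4(3) + 1.7(4) + 0.2(4) = 4.2 + 6.8 + 0.8 = 11.8
Eq. 2: 1.3(3) + 1.6(4) + 0.3(4) = 3.9 + 6.4 + 1.2 = 11.5
Eq. 3: 1.4(3) = 4.2
Eq. 4: 1.3(3) + 0.8(3) = 3.9 + 2.4 = 6.3
Eq. 5: 0.85(3) - 1.3(3) = -1.4
Combination 1 governs: q_u = 11.8 kPa.

11.8 kPa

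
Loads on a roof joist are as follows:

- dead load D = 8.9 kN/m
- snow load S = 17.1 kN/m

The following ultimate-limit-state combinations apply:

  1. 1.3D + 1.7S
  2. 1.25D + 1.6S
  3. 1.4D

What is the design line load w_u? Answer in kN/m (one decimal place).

40.6 kN/m

1. 1.3(8.9) + 1.7(17.1) = 40.6
2. 1.25(8.9) + 1.6(17.1) = 11.1 + 27.4 = 38.5
3. 1.4(8.9) = 12.5
Maximum is from combination 1.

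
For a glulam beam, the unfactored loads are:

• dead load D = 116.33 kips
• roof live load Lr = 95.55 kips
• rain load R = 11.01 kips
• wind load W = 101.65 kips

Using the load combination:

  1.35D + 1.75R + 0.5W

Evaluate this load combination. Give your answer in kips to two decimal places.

1.35(116.33) + 1.75(11.01) + 0.5(101.65) = 227.14
P_u = 227.14 kips.

227.14 kips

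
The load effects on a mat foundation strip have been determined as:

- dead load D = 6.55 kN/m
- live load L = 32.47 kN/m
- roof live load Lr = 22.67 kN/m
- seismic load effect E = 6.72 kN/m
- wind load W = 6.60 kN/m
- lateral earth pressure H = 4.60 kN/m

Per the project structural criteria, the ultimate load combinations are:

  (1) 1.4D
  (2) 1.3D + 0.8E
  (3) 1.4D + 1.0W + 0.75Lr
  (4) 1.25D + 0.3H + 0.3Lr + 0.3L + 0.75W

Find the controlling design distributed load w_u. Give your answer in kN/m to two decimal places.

32.77 kN/m

(1) 1.4(6.55) = 9.17
(2) 1.3(6.55) + 0.8(6.72) = 13.89
(3) 1.4(6.55) + 1.0(6.60) + 0.75(22.67) = 9.17 + 6.60 + 17.00 = 32.77
(4) 1.25(6.55) + 0.3(4.60) + 0.3(22.67) + 0.3(32.47) + 0.75(6.60) = 8.19 + 1.38 + 6.80 + 9.74 + 4.95 = 31.06
Maximum is from combination 3.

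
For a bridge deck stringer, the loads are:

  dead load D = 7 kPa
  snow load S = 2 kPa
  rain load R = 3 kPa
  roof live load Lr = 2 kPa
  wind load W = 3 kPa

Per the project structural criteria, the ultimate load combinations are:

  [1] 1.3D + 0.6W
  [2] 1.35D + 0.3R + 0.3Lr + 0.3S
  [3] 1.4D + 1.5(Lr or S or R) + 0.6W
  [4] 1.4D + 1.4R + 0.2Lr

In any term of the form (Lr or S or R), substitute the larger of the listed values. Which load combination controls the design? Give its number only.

(Lr or S or R) → R = 3 kPa.
[1] 1.3(7) + 0.6(3) = 9.10 + 1.80 = 10.90
[2] 1.35(7) + 0.3(3) + 0.3(2) + 0.3(2) = 9.45 + 0.90 + 0.60 + 0.60 = 11.55
[3] 1.4(7) + 1.5(3) + 0.6(3) = 9.80 + 4.50 + 1.80 = 16.10
[4] 1.4(7) + 1.4(3) + 0.2(2) = 9.80 + 4.20 + 0.40 = 14.40
The largest value is 16.10 kPa from combination 3.

Combination 3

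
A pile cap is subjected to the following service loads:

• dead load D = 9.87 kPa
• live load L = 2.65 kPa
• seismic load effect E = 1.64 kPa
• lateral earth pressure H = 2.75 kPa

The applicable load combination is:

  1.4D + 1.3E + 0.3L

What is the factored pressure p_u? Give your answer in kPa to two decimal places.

1.4(9.87) + 1.3(1.64) + 0.3(2.65) = 13.82 + 2.13 + 0.80 = 16.75
p_u = 16.75 kPa.

16.75 kPa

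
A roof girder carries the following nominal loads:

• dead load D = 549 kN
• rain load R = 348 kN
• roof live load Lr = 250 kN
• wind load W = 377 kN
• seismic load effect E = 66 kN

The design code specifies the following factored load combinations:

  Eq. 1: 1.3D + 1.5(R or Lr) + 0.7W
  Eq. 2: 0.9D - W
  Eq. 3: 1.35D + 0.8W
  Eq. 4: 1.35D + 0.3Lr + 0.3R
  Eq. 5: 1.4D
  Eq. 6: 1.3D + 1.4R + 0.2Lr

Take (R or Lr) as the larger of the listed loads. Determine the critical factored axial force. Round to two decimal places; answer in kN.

(R or Lr) → R = 348 kN.
Eq. 1: 1.3(549) + 1.5(348) + 0.7(377) = 713.70 + 522.00 + 263.90 = 1499.60
Eq. 2: 0.9(549) - 1.0(377) = 494.10 - 377.00 = 117.10
Eq. 3: 1.35(549) + 0.8(377) = 741.15 + 301.60 = 1042.75
Eq. 4: 1.35(549) + 0.3(250) + 0.3(348) = 741.15 + 75.00 + 104.40 = 920.55
Eq. 5: 1.4(549) = 768.60
Eq. 6: 1.3(549) + 1.4(348) + 0.2(250) = 713.70 + 487.20 + 50.00 = 1250.90
The controlling combination is 1, giving 1499.60 kN.

1499.60 kN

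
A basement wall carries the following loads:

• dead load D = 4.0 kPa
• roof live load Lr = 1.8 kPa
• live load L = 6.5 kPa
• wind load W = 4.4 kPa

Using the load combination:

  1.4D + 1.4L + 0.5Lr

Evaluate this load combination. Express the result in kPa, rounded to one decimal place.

1.4(4.0) + 1.4(6.5) + 0.5(1.8) = 15.6
p_u = 15.6 kPa.

15.6 kPa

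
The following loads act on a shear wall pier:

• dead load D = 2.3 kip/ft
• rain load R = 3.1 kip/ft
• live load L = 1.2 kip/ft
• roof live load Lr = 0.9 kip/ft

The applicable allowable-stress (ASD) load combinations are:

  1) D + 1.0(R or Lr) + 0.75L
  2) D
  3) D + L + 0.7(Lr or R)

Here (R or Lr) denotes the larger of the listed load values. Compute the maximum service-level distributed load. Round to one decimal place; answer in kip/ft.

6.3 kip/ft

(R or Lr) → R = 3.1 kip/ft; (Lr or R) → R = 3.1 kip/ft.
1) 1.0(2.3) + 1.0(3.1) + 0.75(1.2) = 2.3 + 3.1 + 0.9 = 6.3
2) 1.0(2.3) = 2.3
3) 1.0(2.3) + 1.0(1.2) + 0.7(3.1) = 2.3 + 1.2 + 2.2 = 5.7
Maximum is from combination 1.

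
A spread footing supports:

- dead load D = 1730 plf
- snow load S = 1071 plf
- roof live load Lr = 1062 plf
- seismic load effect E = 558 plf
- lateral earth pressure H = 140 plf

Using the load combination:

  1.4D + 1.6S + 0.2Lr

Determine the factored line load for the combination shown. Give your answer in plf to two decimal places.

1.4(1730) + 1.6(1071) + 0.2(1062) = 4348.00
w_u = 4348.00 plf.

4348.00 plf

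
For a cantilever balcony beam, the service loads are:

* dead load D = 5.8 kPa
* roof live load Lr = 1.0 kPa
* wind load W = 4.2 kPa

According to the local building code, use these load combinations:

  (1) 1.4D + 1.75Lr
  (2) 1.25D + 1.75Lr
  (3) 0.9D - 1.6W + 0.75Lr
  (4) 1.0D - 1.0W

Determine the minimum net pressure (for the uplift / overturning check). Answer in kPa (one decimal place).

(1) 1.4(5.8) + 1.75(1.0) = 8.1 + 1.8 = 9.9
(2) 1.25(5.8) + 1.75(1.0) = 9.0
(3) 0.9(5.8) - 1.6(4.2) + 0.75(1.0) = -0.8
(4) 1.0(5.8) - 1.0(4.2) = 5.8 - 4.2 = 1.6
Combination 3 gives the minimum: -0.8 kPa.

-0.8 kPa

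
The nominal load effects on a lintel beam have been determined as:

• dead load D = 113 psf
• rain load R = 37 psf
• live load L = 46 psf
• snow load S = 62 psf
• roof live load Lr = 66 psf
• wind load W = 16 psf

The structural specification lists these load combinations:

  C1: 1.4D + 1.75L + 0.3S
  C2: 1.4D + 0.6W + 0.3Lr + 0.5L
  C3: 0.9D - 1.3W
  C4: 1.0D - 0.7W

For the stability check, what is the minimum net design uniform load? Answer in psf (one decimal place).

C1: 1.4(113) + 1.75(46) + 0.3(62) = 158.2 + 80.5 + 18.6 = 257.3
C2: 1.4(113) + 0.6(16) + 0.3(66) + 0.5(46) = 158.2 + 9.6 + 19.8 + 23.0 = 210.6
C3: 0.9(113) - 1.3(16) = 101.7 - 20.8 = 80.9
C4: 1.0(113) - 0.7(16) = 113.0 - 11.2 = 101.8
Combination 3 gives the minimum: 80.9 psf.

80.9 psf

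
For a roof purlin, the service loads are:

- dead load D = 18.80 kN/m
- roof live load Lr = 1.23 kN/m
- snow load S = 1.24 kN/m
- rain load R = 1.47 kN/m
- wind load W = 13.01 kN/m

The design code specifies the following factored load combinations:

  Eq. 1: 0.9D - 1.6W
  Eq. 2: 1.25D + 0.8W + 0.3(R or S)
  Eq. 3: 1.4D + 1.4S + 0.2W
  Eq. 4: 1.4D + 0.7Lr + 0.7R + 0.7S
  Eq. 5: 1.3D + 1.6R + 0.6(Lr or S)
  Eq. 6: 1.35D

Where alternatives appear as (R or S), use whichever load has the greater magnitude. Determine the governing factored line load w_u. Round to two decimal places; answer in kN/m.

(R or S) → R = 1.47 kN/m; (Lr or S) → S = 1.24 kN/m.
Eq. 1: 0.9(18.80) - 1.6(13.01) = 16.92 - 20.82 = -3.90
Eq. 2: 1.25(18.80) + 0.8(13.01) + 0.3(1.47) = 23.50 + 10.41 + 0.44 = 34.35
Eq. 3: 1.4(18.80) + 1.4(1.24) + 0.2(13.01) = 26.32 + 1.74 + 2.60 = 30.66
Eq. 4: 1.4(18.80) + 0.7(1.23) + 0.7(1.47) + 0.7(1.24) = 26.32 + 0.86 + 1.03 + 0.87 = 29.08
Eq. 5: 1.3(18.80) + 1.6(1.47) + 0.6(1.24) = 27.54
Eq. 6: 1.35(18.80) = 25.38
Maximum is from combination 2.

34.35 kN/m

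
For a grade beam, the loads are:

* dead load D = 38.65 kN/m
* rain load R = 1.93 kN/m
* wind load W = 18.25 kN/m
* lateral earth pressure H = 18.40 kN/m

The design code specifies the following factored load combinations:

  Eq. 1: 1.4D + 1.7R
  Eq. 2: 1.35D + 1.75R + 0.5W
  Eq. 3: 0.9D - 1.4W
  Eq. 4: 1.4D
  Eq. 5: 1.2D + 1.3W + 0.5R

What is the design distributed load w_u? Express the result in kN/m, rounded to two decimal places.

Eq. 1: 1.4(38.65) + 1.7(1.93) = 54.11 + 3.28 = 57.39
Eq. 2: 1.35(38.65) + 1.75(1.93) + 0.5(18.25) = 64.68
Eq. 3: 0.9(38.65) - 1.4(18.25) = 34.79 - 25.55 = 9.24
Eq. 4: 1.4(38.65) = 54.11
Eq. 5: 1.2(38.65) + 1.3(18.25) + 0.5(1.93) = 71.07
Maximum is from combination 5.

71.07 kN/m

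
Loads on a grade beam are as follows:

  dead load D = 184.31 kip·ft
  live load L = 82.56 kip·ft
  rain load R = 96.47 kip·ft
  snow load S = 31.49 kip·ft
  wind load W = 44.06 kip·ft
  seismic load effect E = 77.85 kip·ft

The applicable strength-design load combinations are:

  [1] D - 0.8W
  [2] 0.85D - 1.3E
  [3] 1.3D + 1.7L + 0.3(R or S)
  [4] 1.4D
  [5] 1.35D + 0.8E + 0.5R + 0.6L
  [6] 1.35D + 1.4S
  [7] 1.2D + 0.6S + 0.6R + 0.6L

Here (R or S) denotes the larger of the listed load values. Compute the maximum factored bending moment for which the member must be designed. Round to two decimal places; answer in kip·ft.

408.90 kip·ft

(R or S) → R = 96.47 kip·ft.
[1] 1.0(184.31) - 0.8(44.06) = 149.06
[2] 0.85(184.31) - 1.3(77.85) = 55.46
[3] 1.3(184.31) + 1.7(82.56) + 0.3(96.47) = 408.90
[4] 1.4(184.31) = 258.03
[5] 1.35(184.31) + 0.8(77.85) + 0.5(96.47) + 0.6(82.56) = 408.87
[6] 1.35(184.31) + 1.4(31.49) = 292.90
[7] 1.2(184.31) + 0.6(31.49) + 0.6(96.47) + 0.6(82.56) = 347.48
Maximum is from combination 3.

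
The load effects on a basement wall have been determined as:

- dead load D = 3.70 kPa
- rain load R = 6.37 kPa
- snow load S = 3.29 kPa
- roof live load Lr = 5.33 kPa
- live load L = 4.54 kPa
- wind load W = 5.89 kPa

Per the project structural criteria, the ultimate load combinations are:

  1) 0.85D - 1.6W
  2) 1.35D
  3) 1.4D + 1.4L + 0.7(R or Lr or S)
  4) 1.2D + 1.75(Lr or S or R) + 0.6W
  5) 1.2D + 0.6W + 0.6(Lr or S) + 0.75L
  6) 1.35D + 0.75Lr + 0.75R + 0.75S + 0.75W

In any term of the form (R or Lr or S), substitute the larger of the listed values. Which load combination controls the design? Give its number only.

(R or Lr or S) → R = 6.37 kPa; (Lr or S or R) → R = 6.37 kPa; (Lr or S) → Lr = 5.33 kPa.
1) 0.85(3.70) - 1.6(5.89) = -6.28
2) 1.35(3.70) = 5.00
3) 1.4(3.70) + 1.4(4.54) + 0.7(6.37) = 5.18 + 6.36 + 4.46 = 16.00
4) 1.2(3.70) + 1.75(6.37) + 0.6(5.89) = 4.44 + 11.15 + 3.53 = 19.12
5) 1.2(3.70) + 0.6(5.89) + 0.6(5.33) + 0.75(4.54) = 4.44 + 3.53 + 3.20 + 3.41 = 14.58
6) 1.35(3.70) + 0.75(5.33) + 0.75(6.37) + 0.75(3.29) + 0.75(5.89) = 20.66
The largest value is 20.66 kPa from combination 6.

Combination 6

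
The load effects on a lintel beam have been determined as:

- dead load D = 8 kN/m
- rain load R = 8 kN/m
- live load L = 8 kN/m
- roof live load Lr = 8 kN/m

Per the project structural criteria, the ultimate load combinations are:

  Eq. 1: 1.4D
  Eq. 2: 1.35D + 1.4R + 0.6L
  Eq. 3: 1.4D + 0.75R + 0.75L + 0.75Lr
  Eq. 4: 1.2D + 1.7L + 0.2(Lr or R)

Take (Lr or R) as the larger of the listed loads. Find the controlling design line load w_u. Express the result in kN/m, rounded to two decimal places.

(Lr or R) → Lr = 8 kN/m.
Eq. 1: 1.4(8) = 11.20
Eq. 2: 1.35(8) + 1.4(8) + 0.6(8) = 26.80
Eq. 3: 1.4(8) + 0.75(8) + 0.75(8) + 0.75(8) = 29.20
Eq. 4: 1.2(8) + 1.7(8) + 0.2(8) = 24.80
Maximum is from combination 3.

29.20 kN/m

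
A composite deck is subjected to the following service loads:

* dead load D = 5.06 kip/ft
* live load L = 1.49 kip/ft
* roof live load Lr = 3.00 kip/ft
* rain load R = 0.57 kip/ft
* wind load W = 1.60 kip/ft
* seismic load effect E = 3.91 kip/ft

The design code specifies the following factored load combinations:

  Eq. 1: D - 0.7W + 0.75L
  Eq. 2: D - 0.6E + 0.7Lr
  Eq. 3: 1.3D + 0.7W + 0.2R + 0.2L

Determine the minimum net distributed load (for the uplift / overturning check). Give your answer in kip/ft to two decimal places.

Eq. 1: 1.0(5.06) - 0.7(1.60) + 0.75(1.49) = 5.06 - 1.12 + 1.12 = 5.06
Eq. 2: 1.0(5.06) - 0.6(3.91) + 0.7(3.00) = 5.06 - 2.35 + 2.10 = 4.81
Eq. 3: 1.3(5.06) + 0.7(1.60) + 0.2(0.57) + 0.2(1.49) = 6.58 + 1.12 + 0.11 + 0.30 = 8.11
Combination 2 gives the minimum: 4.81 kip/ft.

4.81 kip/ft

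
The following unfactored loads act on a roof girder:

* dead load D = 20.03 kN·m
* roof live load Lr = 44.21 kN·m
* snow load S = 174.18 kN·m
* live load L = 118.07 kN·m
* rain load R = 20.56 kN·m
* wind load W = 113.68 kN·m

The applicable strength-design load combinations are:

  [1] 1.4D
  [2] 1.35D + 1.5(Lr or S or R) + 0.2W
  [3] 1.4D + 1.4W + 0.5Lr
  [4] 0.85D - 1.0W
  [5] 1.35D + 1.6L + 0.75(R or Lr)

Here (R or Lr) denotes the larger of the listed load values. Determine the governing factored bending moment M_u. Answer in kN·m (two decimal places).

(Lr or S or R) → S = 174.18 kN·m; (R or Lr) → Lr = 44.21 kN·m.
[1] 1.4(20.03) = 28.04
[2] 1.35(20.03) + 1.5(174.18) + 0.2(113.68) = 27.04 + 261.27 + 22.74 = 311.05
[3] 1.4(20.03) + 1.4(113.68) + 0.5(44.21) = 28.04 + 159.15 + 22.11 = 209.30
[4] 0.85(20.03) - 1.0(113.68) = 17.03 - 113.68 = -96.65
[5] 1.35(20.03) + 1.6(118.07) + 0.75(44.21) = 27.04 + 188.91 + 33.16 = 249.11
The controlling combination is 2, giving 311.05 kN·m.

311.05 kN·m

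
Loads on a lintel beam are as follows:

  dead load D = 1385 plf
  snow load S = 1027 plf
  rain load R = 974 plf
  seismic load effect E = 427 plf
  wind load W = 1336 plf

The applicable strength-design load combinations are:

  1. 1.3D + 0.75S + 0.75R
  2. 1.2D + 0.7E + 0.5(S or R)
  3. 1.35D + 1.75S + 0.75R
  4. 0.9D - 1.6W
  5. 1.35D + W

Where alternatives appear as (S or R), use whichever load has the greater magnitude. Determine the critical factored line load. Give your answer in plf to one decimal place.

(S or R) → S = 1027 plf.
1. 1.3(1385) + 0.75(1027) + 0.75(974) = 3301.3
2. 1.2(1385) + 0.7(427) + 0.5(1027) = 2474.4
3. 1.35(1385) + 1.75(1027) + 0.75(974) = 4397.5
4. 0.9(1385) - 1.6(1336) = -891.1
5. 1.35(1385) + 1.0(1336) = 3205.8
The controlling combination is 3, giving 4397.5 plf.

4397.5 plf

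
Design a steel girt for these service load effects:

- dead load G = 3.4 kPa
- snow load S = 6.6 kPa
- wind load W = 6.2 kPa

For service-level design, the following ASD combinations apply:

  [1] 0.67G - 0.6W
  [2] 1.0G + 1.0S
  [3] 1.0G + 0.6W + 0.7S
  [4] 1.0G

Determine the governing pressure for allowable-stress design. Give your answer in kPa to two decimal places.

[1] 0.67(3.4) - 0.6(6.2) = 2.28 - 3.72 = -1.44
[2] 1.0(3.4) + 1.0(6.6) = 3.40 + 6.60 = 10.00
[3] 1.0(3.4) + 0.6(6.2) + 0.7(6.6) = 3.40 + 3.72 + 4.62 = 11.74
[4] 1.0(3.4) = 3.40
The controlling combination is 3, giving 11.74 kPa.

11.74 kPa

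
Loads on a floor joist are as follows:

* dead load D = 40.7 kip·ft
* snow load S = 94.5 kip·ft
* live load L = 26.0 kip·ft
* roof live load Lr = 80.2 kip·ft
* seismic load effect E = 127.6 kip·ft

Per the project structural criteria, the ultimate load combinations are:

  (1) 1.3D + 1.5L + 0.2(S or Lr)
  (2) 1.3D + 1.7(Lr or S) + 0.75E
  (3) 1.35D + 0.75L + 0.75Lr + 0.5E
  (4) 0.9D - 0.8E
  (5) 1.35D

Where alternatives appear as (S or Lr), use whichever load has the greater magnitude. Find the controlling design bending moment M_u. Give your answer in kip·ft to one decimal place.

(S or Lr) → S = 94.5 kip·ft; (Lr or S) → S = 94.5 kip·ft.
(1) 1.3(40.7) + 1.5(26.0) + 0.2(94.5) = 52.9 + 39.0 + 18.9 = 110.8
(2) 1.3(40.7) + 1.7(94.5) + 0.75(127.6) = 52.9 + 160.7 + 95.7 = 309.3
(3) 1.35(40.7) + 0.75(26.0) + 0.75(80.2) + 0.5(127.6) = 54.9 + 19.5 + 60.2 + 63.8 = 198.4
(4) 0.9(40.7) - 0.8(127.6) = 36.6 - 102.1 = -65.5
(5) 1.35(40.7) = 54.9
Maximum is from combination 2.

309.3 kip·ft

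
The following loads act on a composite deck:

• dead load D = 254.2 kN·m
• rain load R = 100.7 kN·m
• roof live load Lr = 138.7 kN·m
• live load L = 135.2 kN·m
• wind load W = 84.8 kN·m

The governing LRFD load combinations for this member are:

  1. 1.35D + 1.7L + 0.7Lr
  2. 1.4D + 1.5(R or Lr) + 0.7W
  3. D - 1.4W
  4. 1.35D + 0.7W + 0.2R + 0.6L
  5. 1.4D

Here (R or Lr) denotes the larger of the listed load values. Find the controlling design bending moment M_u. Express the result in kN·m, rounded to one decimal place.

(R or Lr) → Lr = 138.7 kN·m.
1. 1.35(254.2) + 1.7(135.2) + 0.7(138.7) = 343.2 + 229.8 + 97.1 = 670.1
2. 1.4(254.2) + 1.5(138.7) + 0.7(84.8) = 623.3
3. 1.0(254.2) - 1.4(84.8) = 254.2 - 118.7 = 135.5
4. 1.35(254.2) + 0.7(84.8) + 0.2(100.7) + 0.6(135.2) = 343.2 + 59.4 + 20.1 + 81.1 = 503.8
5. 1.4(254.2) = 355.9
The controlling combination is 1, giving 670.1 kN·m.

670.1 kN·m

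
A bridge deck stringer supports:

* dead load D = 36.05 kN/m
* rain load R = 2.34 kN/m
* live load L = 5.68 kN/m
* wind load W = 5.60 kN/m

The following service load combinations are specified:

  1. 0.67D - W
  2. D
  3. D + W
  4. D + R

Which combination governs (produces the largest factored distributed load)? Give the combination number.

1. 0.67(36.05) - 1.0(5.60) = 24.15 - 5.60 = 18.55
2. 1.0(36.05) = 36.05
3. 1.0(36.05) + 1.0(5.60) = 36.05 + 5.60 = 41.65
4. 1.0(36.05) + 1.0(2.34) = 36.05 + 2.34 = 38.39
The largest value is 41.65 kN/m from combination 3.

Combination 3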